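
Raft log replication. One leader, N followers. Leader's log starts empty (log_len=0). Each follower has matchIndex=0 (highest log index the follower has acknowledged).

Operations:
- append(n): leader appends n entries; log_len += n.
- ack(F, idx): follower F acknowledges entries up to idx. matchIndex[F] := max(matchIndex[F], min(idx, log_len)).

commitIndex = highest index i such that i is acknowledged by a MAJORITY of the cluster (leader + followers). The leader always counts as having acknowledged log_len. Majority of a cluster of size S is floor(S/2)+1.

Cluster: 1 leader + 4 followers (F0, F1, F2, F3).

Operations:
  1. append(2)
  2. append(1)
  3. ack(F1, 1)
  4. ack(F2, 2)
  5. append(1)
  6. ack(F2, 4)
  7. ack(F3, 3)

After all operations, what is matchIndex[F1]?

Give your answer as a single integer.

Answer: 1

Derivation:
Op 1: append 2 -> log_len=2
Op 2: append 1 -> log_len=3
Op 3: F1 acks idx 1 -> match: F0=0 F1=1 F2=0 F3=0; commitIndex=0
Op 4: F2 acks idx 2 -> match: F0=0 F1=1 F2=2 F3=0; commitIndex=1
Op 5: append 1 -> log_len=4
Op 6: F2 acks idx 4 -> match: F0=0 F1=1 F2=4 F3=0; commitIndex=1
Op 7: F3 acks idx 3 -> match: F0=0 F1=1 F2=4 F3=3; commitIndex=3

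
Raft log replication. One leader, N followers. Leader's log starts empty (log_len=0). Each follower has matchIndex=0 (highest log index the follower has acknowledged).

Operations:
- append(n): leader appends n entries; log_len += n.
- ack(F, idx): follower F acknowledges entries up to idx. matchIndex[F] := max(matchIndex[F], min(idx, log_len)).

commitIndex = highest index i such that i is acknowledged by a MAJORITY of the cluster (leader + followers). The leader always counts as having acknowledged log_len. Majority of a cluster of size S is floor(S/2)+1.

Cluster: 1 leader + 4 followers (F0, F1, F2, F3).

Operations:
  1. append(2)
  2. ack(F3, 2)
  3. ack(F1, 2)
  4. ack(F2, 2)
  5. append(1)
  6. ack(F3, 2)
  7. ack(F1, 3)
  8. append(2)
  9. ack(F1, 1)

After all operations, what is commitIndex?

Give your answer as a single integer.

Answer: 2

Derivation:
Op 1: append 2 -> log_len=2
Op 2: F3 acks idx 2 -> match: F0=0 F1=0 F2=0 F3=2; commitIndex=0
Op 3: F1 acks idx 2 -> match: F0=0 F1=2 F2=0 F3=2; commitIndex=2
Op 4: F2 acks idx 2 -> match: F0=0 F1=2 F2=2 F3=2; commitIndex=2
Op 5: append 1 -> log_len=3
Op 6: F3 acks idx 2 -> match: F0=0 F1=2 F2=2 F3=2; commitIndex=2
Op 7: F1 acks idx 3 -> match: F0=0 F1=3 F2=2 F3=2; commitIndex=2
Op 8: append 2 -> log_len=5
Op 9: F1 acks idx 1 -> match: F0=0 F1=3 F2=2 F3=2; commitIndex=2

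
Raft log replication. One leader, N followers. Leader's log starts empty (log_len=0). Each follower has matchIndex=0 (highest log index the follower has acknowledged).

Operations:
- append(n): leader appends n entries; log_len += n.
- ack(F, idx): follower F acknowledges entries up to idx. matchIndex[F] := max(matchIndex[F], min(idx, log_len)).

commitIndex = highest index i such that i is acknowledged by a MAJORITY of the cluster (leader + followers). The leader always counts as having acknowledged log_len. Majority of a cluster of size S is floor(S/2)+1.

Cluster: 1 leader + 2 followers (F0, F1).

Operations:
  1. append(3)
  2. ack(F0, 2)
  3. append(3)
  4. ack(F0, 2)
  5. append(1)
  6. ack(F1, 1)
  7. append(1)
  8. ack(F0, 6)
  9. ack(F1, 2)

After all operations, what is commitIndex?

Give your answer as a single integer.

Op 1: append 3 -> log_len=3
Op 2: F0 acks idx 2 -> match: F0=2 F1=0; commitIndex=2
Op 3: append 3 -> log_len=6
Op 4: F0 acks idx 2 -> match: F0=2 F1=0; commitIndex=2
Op 5: append 1 -> log_len=7
Op 6: F1 acks idx 1 -> match: F0=2 F1=1; commitIndex=2
Op 7: append 1 -> log_len=8
Op 8: F0 acks idx 6 -> match: F0=6 F1=1; commitIndex=6
Op 9: F1 acks idx 2 -> match: F0=6 F1=2; commitIndex=6

Answer: 6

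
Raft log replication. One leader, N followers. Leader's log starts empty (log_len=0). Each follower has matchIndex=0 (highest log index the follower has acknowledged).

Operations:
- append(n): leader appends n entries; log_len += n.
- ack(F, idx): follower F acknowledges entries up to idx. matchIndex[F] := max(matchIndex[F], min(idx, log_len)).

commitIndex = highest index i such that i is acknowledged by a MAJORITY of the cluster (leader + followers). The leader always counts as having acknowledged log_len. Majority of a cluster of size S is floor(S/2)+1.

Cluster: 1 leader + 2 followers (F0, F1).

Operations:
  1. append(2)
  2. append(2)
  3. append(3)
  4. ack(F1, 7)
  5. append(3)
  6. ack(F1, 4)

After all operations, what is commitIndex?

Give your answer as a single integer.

Answer: 7

Derivation:
Op 1: append 2 -> log_len=2
Op 2: append 2 -> log_len=4
Op 3: append 3 -> log_len=7
Op 4: F1 acks idx 7 -> match: F0=0 F1=7; commitIndex=7
Op 5: append 3 -> log_len=10
Op 6: F1 acks idx 4 -> match: F0=0 F1=7; commitIndex=7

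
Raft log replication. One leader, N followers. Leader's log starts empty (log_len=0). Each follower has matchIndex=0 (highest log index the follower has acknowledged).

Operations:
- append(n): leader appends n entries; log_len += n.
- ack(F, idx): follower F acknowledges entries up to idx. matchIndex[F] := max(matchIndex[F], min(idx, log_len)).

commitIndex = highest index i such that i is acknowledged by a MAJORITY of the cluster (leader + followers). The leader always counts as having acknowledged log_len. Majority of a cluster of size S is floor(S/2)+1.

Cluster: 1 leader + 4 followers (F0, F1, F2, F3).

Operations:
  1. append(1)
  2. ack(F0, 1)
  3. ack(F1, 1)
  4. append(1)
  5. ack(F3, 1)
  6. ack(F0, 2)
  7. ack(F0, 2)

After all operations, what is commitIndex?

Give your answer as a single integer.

Answer: 1

Derivation:
Op 1: append 1 -> log_len=1
Op 2: F0 acks idx 1 -> match: F0=1 F1=0 F2=0 F3=0; commitIndex=0
Op 3: F1 acks idx 1 -> match: F0=1 F1=1 F2=0 F3=0; commitIndex=1
Op 4: append 1 -> log_len=2
Op 5: F3 acks idx 1 -> match: F0=1 F1=1 F2=0 F3=1; commitIndex=1
Op 6: F0 acks idx 2 -> match: F0=2 F1=1 F2=0 F3=1; commitIndex=1
Op 7: F0 acks idx 2 -> match: F0=2 F1=1 F2=0 F3=1; commitIndex=1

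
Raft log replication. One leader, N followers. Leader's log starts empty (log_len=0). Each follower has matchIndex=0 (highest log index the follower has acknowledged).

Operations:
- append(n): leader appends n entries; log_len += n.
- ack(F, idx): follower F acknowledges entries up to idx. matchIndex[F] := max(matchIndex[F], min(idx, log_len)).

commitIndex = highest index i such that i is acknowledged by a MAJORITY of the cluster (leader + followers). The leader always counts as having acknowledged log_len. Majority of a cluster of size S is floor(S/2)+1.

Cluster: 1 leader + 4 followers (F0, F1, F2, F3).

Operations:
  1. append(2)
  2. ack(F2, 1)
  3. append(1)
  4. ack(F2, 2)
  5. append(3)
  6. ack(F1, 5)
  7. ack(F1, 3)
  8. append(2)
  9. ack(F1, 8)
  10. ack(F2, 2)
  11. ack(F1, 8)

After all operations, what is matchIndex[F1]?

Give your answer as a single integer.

Answer: 8

Derivation:
Op 1: append 2 -> log_len=2
Op 2: F2 acks idx 1 -> match: F0=0 F1=0 F2=1 F3=0; commitIndex=0
Op 3: append 1 -> log_len=3
Op 4: F2 acks idx 2 -> match: F0=0 F1=0 F2=2 F3=0; commitIndex=0
Op 5: append 3 -> log_len=6
Op 6: F1 acks idx 5 -> match: F0=0 F1=5 F2=2 F3=0; commitIndex=2
Op 7: F1 acks idx 3 -> match: F0=0 F1=5 F2=2 F3=0; commitIndex=2
Op 8: append 2 -> log_len=8
Op 9: F1 acks idx 8 -> match: F0=0 F1=8 F2=2 F3=0; commitIndex=2
Op 10: F2 acks idx 2 -> match: F0=0 F1=8 F2=2 F3=0; commitIndex=2
Op 11: F1 acks idx 8 -> match: F0=0 F1=8 F2=2 F3=0; commitIndex=2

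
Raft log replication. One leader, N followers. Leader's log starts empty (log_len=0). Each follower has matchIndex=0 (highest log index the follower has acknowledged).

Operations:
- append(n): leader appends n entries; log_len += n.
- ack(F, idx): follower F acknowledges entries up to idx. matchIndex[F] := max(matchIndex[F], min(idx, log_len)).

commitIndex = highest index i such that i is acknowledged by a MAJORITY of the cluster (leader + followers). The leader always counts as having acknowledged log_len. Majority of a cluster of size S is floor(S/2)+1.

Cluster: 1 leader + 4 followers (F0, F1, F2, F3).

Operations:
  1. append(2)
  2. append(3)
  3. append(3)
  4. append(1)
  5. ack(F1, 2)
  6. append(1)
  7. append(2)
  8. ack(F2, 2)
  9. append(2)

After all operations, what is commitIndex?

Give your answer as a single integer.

Answer: 2

Derivation:
Op 1: append 2 -> log_len=2
Op 2: append 3 -> log_len=5
Op 3: append 3 -> log_len=8
Op 4: append 1 -> log_len=9
Op 5: F1 acks idx 2 -> match: F0=0 F1=2 F2=0 F3=0; commitIndex=0
Op 6: append 1 -> log_len=10
Op 7: append 2 -> log_len=12
Op 8: F2 acks idx 2 -> match: F0=0 F1=2 F2=2 F3=0; commitIndex=2
Op 9: append 2 -> log_len=14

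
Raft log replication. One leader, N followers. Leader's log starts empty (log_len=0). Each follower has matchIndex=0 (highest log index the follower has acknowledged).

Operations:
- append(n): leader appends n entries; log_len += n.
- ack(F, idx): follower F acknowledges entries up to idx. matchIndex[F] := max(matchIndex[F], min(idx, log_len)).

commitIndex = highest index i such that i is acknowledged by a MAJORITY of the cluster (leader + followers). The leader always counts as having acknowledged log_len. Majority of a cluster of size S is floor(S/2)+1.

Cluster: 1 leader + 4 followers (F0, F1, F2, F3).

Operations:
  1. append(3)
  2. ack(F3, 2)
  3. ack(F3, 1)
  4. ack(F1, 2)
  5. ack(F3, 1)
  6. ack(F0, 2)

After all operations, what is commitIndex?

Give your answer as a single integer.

Answer: 2

Derivation:
Op 1: append 3 -> log_len=3
Op 2: F3 acks idx 2 -> match: F0=0 F1=0 F2=0 F3=2; commitIndex=0
Op 3: F3 acks idx 1 -> match: F0=0 F1=0 F2=0 F3=2; commitIndex=0
Op 4: F1 acks idx 2 -> match: F0=0 F1=2 F2=0 F3=2; commitIndex=2
Op 5: F3 acks idx 1 -> match: F0=0 F1=2 F2=0 F3=2; commitIndex=2
Op 6: F0 acks idx 2 -> match: F0=2 F1=2 F2=0 F3=2; commitIndex=2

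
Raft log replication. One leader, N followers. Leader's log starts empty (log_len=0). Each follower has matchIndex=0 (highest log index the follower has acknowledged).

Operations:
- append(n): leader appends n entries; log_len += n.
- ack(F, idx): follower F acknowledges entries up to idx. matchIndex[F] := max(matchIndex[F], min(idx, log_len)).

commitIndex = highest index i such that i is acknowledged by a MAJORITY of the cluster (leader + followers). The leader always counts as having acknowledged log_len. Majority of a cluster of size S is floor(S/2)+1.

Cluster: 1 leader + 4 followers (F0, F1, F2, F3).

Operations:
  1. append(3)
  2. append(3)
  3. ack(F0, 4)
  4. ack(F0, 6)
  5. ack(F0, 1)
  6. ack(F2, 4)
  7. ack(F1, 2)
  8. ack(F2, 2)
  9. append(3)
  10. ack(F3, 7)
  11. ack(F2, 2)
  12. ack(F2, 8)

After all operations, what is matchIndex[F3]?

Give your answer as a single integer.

Op 1: append 3 -> log_len=3
Op 2: append 3 -> log_len=6
Op 3: F0 acks idx 4 -> match: F0=4 F1=0 F2=0 F3=0; commitIndex=0
Op 4: F0 acks idx 6 -> match: F0=6 F1=0 F2=0 F3=0; commitIndex=0
Op 5: F0 acks idx 1 -> match: F0=6 F1=0 F2=0 F3=0; commitIndex=0
Op 6: F2 acks idx 4 -> match: F0=6 F1=0 F2=4 F3=0; commitIndex=4
Op 7: F1 acks idx 2 -> match: F0=6 F1=2 F2=4 F3=0; commitIndex=4
Op 8: F2 acks idx 2 -> match: F0=6 F1=2 F2=4 F3=0; commitIndex=4
Op 9: append 3 -> log_len=9
Op 10: F3 acks idx 7 -> match: F0=6 F1=2 F2=4 F3=7; commitIndex=6
Op 11: F2 acks idx 2 -> match: F0=6 F1=2 F2=4 F3=7; commitIndex=6
Op 12: F2 acks idx 8 -> match: F0=6 F1=2 F2=8 F3=7; commitIndex=7

Answer: 7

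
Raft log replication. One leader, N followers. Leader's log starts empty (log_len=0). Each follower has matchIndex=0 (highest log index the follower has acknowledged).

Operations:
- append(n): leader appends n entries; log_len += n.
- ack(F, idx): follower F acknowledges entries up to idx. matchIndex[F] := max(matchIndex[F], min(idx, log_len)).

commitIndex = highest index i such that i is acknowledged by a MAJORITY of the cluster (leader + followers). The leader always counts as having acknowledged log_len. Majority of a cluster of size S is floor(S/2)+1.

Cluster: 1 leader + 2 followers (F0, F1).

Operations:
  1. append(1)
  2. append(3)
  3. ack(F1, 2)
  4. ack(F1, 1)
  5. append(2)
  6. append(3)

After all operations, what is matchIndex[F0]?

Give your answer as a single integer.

Op 1: append 1 -> log_len=1
Op 2: append 3 -> log_len=4
Op 3: F1 acks idx 2 -> match: F0=0 F1=2; commitIndex=2
Op 4: F1 acks idx 1 -> match: F0=0 F1=2; commitIndex=2
Op 5: append 2 -> log_len=6
Op 6: append 3 -> log_len=9

Answer: 0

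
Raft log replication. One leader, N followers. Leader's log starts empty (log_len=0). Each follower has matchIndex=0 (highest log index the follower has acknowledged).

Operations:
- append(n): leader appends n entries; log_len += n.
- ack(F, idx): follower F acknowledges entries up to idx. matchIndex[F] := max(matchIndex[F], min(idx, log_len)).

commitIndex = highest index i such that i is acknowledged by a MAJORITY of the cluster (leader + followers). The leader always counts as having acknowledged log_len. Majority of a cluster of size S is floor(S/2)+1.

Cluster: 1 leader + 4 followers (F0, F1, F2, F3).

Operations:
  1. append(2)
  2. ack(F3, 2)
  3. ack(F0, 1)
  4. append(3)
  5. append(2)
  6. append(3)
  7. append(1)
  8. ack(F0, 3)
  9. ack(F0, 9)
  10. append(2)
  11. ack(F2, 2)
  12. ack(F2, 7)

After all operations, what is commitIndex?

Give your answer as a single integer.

Answer: 7

Derivation:
Op 1: append 2 -> log_len=2
Op 2: F3 acks idx 2 -> match: F0=0 F1=0 F2=0 F3=2; commitIndex=0
Op 3: F0 acks idx 1 -> match: F0=1 F1=0 F2=0 F3=2; commitIndex=1
Op 4: append 3 -> log_len=5
Op 5: append 2 -> log_len=7
Op 6: append 3 -> log_len=10
Op 7: append 1 -> log_len=11
Op 8: F0 acks idx 3 -> match: F0=3 F1=0 F2=0 F3=2; commitIndex=2
Op 9: F0 acks idx 9 -> match: F0=9 F1=0 F2=0 F3=2; commitIndex=2
Op 10: append 2 -> log_len=13
Op 11: F2 acks idx 2 -> match: F0=9 F1=0 F2=2 F3=2; commitIndex=2
Op 12: F2 acks idx 7 -> match: F0=9 F1=0 F2=7 F3=2; commitIndex=7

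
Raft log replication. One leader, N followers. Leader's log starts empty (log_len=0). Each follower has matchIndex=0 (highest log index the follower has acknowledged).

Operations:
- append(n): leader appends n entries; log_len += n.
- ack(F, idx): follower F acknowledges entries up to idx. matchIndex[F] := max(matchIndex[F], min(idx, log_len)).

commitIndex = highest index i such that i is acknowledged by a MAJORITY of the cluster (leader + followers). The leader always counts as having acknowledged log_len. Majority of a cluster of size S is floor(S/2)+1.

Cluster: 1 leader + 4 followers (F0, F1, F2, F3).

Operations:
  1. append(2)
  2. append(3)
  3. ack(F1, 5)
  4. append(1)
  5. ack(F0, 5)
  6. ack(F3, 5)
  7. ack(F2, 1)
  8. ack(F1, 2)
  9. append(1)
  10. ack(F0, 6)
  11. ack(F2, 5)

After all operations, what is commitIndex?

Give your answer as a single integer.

Answer: 5

Derivation:
Op 1: append 2 -> log_len=2
Op 2: append 3 -> log_len=5
Op 3: F1 acks idx 5 -> match: F0=0 F1=5 F2=0 F3=0; commitIndex=0
Op 4: append 1 -> log_len=6
Op 5: F0 acks idx 5 -> match: F0=5 F1=5 F2=0 F3=0; commitIndex=5
Op 6: F3 acks idx 5 -> match: F0=5 F1=5 F2=0 F3=5; commitIndex=5
Op 7: F2 acks idx 1 -> match: F0=5 F1=5 F2=1 F3=5; commitIndex=5
Op 8: F1 acks idx 2 -> match: F0=5 F1=5 F2=1 F3=5; commitIndex=5
Op 9: append 1 -> log_len=7
Op 10: F0 acks idx 6 -> match: F0=6 F1=5 F2=1 F3=5; commitIndex=5
Op 11: F2 acks idx 5 -> match: F0=6 F1=5 F2=5 F3=5; commitIndex=5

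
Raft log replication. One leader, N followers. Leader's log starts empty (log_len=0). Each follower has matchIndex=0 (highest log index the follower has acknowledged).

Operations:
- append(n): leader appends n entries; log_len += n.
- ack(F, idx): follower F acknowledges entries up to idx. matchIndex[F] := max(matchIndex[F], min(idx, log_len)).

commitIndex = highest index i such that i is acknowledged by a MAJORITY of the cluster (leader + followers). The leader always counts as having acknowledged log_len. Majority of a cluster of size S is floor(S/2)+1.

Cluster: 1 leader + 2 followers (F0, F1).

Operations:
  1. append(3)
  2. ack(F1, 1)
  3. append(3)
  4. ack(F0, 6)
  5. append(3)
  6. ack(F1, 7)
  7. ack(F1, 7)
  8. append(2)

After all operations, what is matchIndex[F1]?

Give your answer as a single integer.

Op 1: append 3 -> log_len=3
Op 2: F1 acks idx 1 -> match: F0=0 F1=1; commitIndex=1
Op 3: append 3 -> log_len=6
Op 4: F0 acks idx 6 -> match: F0=6 F1=1; commitIndex=6
Op 5: append 3 -> log_len=9
Op 6: F1 acks idx 7 -> match: F0=6 F1=7; commitIndex=7
Op 7: F1 acks idx 7 -> match: F0=6 F1=7; commitIndex=7
Op 8: append 2 -> log_len=11

Answer: 7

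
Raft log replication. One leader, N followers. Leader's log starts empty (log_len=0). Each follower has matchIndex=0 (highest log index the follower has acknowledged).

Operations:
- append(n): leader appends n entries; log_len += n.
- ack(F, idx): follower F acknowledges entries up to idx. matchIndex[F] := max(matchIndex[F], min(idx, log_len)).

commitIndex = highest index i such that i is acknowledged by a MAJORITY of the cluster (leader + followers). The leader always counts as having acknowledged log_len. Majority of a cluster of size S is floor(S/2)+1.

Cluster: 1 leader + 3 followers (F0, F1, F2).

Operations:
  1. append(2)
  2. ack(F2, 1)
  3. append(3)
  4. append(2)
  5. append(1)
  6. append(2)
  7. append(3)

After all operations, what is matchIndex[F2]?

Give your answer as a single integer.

Op 1: append 2 -> log_len=2
Op 2: F2 acks idx 1 -> match: F0=0 F1=0 F2=1; commitIndex=0
Op 3: append 3 -> log_len=5
Op 4: append 2 -> log_len=7
Op 5: append 1 -> log_len=8
Op 6: append 2 -> log_len=10
Op 7: append 3 -> log_len=13

Answer: 1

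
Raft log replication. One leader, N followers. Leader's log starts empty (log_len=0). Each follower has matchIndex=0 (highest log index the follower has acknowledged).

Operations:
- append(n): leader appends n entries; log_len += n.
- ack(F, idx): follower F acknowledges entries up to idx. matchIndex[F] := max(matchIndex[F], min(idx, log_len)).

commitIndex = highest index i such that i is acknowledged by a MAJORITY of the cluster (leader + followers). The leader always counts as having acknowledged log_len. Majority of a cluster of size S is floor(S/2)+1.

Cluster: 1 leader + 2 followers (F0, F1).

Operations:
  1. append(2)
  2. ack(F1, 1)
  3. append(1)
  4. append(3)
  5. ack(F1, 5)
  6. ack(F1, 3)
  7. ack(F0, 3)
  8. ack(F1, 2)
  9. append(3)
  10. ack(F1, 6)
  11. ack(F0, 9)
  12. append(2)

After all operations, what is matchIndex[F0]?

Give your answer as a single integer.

Answer: 9

Derivation:
Op 1: append 2 -> log_len=2
Op 2: F1 acks idx 1 -> match: F0=0 F1=1; commitIndex=1
Op 3: append 1 -> log_len=3
Op 4: append 3 -> log_len=6
Op 5: F1 acks idx 5 -> match: F0=0 F1=5; commitIndex=5
Op 6: F1 acks idx 3 -> match: F0=0 F1=5; commitIndex=5
Op 7: F0 acks idx 3 -> match: F0=3 F1=5; commitIndex=5
Op 8: F1 acks idx 2 -> match: F0=3 F1=5; commitIndex=5
Op 9: append 3 -> log_len=9
Op 10: F1 acks idx 6 -> match: F0=3 F1=6; commitIndex=6
Op 11: F0 acks idx 9 -> match: F0=9 F1=6; commitIndex=9
Op 12: append 2 -> log_len=11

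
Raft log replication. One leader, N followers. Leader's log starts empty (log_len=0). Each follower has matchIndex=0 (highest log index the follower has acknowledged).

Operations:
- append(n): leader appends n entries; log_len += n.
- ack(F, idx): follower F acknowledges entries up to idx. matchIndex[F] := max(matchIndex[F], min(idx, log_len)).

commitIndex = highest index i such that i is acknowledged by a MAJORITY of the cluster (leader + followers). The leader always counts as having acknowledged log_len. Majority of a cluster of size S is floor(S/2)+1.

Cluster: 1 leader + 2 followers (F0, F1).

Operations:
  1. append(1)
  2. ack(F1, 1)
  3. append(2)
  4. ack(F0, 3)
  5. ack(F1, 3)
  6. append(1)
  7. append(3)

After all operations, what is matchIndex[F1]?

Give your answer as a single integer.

Answer: 3

Derivation:
Op 1: append 1 -> log_len=1
Op 2: F1 acks idx 1 -> match: F0=0 F1=1; commitIndex=1
Op 3: append 2 -> log_len=3
Op 4: F0 acks idx 3 -> match: F0=3 F1=1; commitIndex=3
Op 5: F1 acks idx 3 -> match: F0=3 F1=3; commitIndex=3
Op 6: append 1 -> log_len=4
Op 7: append 3 -> log_len=7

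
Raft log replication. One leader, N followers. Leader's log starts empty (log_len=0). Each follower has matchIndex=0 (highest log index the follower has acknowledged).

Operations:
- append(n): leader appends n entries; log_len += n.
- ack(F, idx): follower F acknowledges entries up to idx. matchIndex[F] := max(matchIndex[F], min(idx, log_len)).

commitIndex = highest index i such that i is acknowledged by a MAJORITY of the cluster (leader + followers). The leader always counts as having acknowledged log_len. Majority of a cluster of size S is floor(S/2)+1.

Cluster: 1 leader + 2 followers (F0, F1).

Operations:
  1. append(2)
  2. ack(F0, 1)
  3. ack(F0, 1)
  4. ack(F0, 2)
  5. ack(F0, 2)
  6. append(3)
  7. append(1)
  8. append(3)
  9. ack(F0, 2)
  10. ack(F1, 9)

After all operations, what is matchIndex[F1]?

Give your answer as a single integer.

Op 1: append 2 -> log_len=2
Op 2: F0 acks idx 1 -> match: F0=1 F1=0; commitIndex=1
Op 3: F0 acks idx 1 -> match: F0=1 F1=0; commitIndex=1
Op 4: F0 acks idx 2 -> match: F0=2 F1=0; commitIndex=2
Op 5: F0 acks idx 2 -> match: F0=2 F1=0; commitIndex=2
Op 6: append 3 -> log_len=5
Op 7: append 1 -> log_len=6
Op 8: append 3 -> log_len=9
Op 9: F0 acks idx 2 -> match: F0=2 F1=0; commitIndex=2
Op 10: F1 acks idx 9 -> match: F0=2 F1=9; commitIndex=9

Answer: 9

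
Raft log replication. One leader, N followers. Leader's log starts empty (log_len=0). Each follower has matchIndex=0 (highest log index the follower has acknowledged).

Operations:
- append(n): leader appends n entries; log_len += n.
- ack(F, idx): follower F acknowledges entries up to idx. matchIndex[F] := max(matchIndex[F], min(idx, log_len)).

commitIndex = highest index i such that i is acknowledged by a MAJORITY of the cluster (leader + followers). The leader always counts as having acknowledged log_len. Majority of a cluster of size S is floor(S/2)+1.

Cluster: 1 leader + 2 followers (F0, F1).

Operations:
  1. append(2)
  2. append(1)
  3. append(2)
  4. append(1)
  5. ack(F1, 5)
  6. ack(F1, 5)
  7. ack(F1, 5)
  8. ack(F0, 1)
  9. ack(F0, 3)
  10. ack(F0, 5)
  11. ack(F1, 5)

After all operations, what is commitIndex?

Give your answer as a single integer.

Op 1: append 2 -> log_len=2
Op 2: append 1 -> log_len=3
Op 3: append 2 -> log_len=5
Op 4: append 1 -> log_len=6
Op 5: F1 acks idx 5 -> match: F0=0 F1=5; commitIndex=5
Op 6: F1 acks idx 5 -> match: F0=0 F1=5; commitIndex=5
Op 7: F1 acks idx 5 -> match: F0=0 F1=5; commitIndex=5
Op 8: F0 acks idx 1 -> match: F0=1 F1=5; commitIndex=5
Op 9: F0 acks idx 3 -> match: F0=3 F1=5; commitIndex=5
Op 10: F0 acks idx 5 -> match: F0=5 F1=5; commitIndex=5
Op 11: F1 acks idx 5 -> match: F0=5 F1=5; commitIndex=5

Answer: 5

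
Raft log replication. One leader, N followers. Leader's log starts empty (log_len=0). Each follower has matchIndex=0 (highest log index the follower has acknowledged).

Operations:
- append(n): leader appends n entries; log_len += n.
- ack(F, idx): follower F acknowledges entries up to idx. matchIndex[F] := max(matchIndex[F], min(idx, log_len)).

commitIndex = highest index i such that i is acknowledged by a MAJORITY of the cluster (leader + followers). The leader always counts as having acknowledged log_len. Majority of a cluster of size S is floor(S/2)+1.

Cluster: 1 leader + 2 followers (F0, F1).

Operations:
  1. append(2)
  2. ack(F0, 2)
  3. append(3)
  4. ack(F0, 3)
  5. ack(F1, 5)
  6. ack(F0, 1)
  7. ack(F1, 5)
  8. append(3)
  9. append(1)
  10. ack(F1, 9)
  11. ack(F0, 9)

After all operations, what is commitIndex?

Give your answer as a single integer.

Op 1: append 2 -> log_len=2
Op 2: F0 acks idx 2 -> match: F0=2 F1=0; commitIndex=2
Op 3: append 3 -> log_len=5
Op 4: F0 acks idx 3 -> match: F0=3 F1=0; commitIndex=3
Op 5: F1 acks idx 5 -> match: F0=3 F1=5; commitIndex=5
Op 6: F0 acks idx 1 -> match: F0=3 F1=5; commitIndex=5
Op 7: F1 acks idx 5 -> match: F0=3 F1=5; commitIndex=5
Op 8: append 3 -> log_len=8
Op 9: append 1 -> log_len=9
Op 10: F1 acks idx 9 -> match: F0=3 F1=9; commitIndex=9
Op 11: F0 acks idx 9 -> match: F0=9 F1=9; commitIndex=9

Answer: 9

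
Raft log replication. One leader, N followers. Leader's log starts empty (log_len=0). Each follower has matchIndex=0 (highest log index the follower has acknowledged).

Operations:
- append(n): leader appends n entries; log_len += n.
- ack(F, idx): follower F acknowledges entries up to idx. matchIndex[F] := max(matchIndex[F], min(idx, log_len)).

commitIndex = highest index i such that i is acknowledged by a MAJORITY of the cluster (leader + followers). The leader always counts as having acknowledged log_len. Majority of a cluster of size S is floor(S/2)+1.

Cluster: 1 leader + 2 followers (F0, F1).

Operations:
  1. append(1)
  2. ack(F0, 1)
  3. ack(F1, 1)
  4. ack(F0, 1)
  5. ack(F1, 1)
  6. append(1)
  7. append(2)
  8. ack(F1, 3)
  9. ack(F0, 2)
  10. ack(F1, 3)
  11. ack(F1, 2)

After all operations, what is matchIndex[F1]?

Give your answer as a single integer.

Answer: 3

Derivation:
Op 1: append 1 -> log_len=1
Op 2: F0 acks idx 1 -> match: F0=1 F1=0; commitIndex=1
Op 3: F1 acks idx 1 -> match: F0=1 F1=1; commitIndex=1
Op 4: F0 acks idx 1 -> match: F0=1 F1=1; commitIndex=1
Op 5: F1 acks idx 1 -> match: F0=1 F1=1; commitIndex=1
Op 6: append 1 -> log_len=2
Op 7: append 2 -> log_len=4
Op 8: F1 acks idx 3 -> match: F0=1 F1=3; commitIndex=3
Op 9: F0 acks idx 2 -> match: F0=2 F1=3; commitIndex=3
Op 10: F1 acks idx 3 -> match: F0=2 F1=3; commitIndex=3
Op 11: F1 acks idx 2 -> match: F0=2 F1=3; commitIndex=3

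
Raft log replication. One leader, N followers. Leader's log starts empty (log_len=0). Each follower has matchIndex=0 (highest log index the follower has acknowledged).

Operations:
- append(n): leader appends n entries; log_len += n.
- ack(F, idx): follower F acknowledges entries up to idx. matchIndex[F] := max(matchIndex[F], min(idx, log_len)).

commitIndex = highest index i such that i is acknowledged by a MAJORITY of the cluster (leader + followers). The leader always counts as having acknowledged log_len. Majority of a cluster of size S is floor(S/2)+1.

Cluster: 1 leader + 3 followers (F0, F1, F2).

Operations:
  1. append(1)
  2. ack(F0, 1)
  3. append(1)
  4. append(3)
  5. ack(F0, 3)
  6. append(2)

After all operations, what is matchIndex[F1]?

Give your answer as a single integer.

Answer: 0

Derivation:
Op 1: append 1 -> log_len=1
Op 2: F0 acks idx 1 -> match: F0=1 F1=0 F2=0; commitIndex=0
Op 3: append 1 -> log_len=2
Op 4: append 3 -> log_len=5
Op 5: F0 acks idx 3 -> match: F0=3 F1=0 F2=0; commitIndex=0
Op 6: append 2 -> log_len=7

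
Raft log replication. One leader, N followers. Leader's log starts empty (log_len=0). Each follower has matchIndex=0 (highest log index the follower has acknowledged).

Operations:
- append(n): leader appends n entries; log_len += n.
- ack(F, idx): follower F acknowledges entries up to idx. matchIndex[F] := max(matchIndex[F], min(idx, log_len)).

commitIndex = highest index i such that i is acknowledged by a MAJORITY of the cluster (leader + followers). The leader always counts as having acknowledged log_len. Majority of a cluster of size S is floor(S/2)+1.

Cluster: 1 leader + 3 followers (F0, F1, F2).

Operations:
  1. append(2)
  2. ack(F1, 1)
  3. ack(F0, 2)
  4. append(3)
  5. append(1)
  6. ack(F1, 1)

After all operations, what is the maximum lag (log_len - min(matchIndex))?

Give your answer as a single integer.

Answer: 6

Derivation:
Op 1: append 2 -> log_len=2
Op 2: F1 acks idx 1 -> match: F0=0 F1=1 F2=0; commitIndex=0
Op 3: F0 acks idx 2 -> match: F0=2 F1=1 F2=0; commitIndex=1
Op 4: append 3 -> log_len=5
Op 5: append 1 -> log_len=6
Op 6: F1 acks idx 1 -> match: F0=2 F1=1 F2=0; commitIndex=1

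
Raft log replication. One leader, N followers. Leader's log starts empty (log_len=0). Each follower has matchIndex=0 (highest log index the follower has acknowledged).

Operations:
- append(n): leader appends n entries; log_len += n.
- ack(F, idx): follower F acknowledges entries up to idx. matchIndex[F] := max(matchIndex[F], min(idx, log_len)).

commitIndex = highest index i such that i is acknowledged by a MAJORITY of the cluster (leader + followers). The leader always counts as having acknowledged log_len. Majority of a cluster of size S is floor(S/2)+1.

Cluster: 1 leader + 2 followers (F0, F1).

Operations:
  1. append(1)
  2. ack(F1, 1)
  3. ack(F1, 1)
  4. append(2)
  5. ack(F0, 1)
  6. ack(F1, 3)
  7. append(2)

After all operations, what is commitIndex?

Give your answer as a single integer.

Answer: 3

Derivation:
Op 1: append 1 -> log_len=1
Op 2: F1 acks idx 1 -> match: F0=0 F1=1; commitIndex=1
Op 3: F1 acks idx 1 -> match: F0=0 F1=1; commitIndex=1
Op 4: append 2 -> log_len=3
Op 5: F0 acks idx 1 -> match: F0=1 F1=1; commitIndex=1
Op 6: F1 acks idx 3 -> match: F0=1 F1=3; commitIndex=3
Op 7: append 2 -> log_len=5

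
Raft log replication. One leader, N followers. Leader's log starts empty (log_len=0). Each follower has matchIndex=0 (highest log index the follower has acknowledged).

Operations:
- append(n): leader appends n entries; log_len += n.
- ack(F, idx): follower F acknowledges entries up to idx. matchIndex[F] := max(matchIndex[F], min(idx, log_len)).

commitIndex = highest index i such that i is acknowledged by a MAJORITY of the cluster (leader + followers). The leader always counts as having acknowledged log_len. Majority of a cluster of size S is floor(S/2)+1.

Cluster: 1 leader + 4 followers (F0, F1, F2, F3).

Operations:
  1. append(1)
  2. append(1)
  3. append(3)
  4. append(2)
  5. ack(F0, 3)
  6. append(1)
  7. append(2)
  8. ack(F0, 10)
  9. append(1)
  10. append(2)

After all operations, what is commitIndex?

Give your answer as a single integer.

Op 1: append 1 -> log_len=1
Op 2: append 1 -> log_len=2
Op 3: append 3 -> log_len=5
Op 4: append 2 -> log_len=7
Op 5: F0 acks idx 3 -> match: F0=3 F1=0 F2=0 F3=0; commitIndex=0
Op 6: append 1 -> log_len=8
Op 7: append 2 -> log_len=10
Op 8: F0 acks idx 10 -> match: F0=10 F1=0 F2=0 F3=0; commitIndex=0
Op 9: append 1 -> log_len=11
Op 10: append 2 -> log_len=13

Answer: 0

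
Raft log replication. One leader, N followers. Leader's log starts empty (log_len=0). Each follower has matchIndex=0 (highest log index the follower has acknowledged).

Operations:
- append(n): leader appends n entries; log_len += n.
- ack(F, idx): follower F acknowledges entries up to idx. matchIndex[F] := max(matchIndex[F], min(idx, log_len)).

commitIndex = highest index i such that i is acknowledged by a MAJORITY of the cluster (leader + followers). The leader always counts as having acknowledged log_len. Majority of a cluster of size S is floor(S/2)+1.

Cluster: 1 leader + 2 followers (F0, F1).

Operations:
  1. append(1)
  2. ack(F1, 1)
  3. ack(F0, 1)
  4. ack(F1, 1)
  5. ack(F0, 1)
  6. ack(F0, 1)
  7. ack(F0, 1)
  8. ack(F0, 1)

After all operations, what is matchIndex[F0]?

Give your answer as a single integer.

Answer: 1

Derivation:
Op 1: append 1 -> log_len=1
Op 2: F1 acks idx 1 -> match: F0=0 F1=1; commitIndex=1
Op 3: F0 acks idx 1 -> match: F0=1 F1=1; commitIndex=1
Op 4: F1 acks idx 1 -> match: F0=1 F1=1; commitIndex=1
Op 5: F0 acks idx 1 -> match: F0=1 F1=1; commitIndex=1
Op 6: F0 acks idx 1 -> match: F0=1 F1=1; commitIndex=1
Op 7: F0 acks idx 1 -> match: F0=1 F1=1; commitIndex=1
Op 8: F0 acks idx 1 -> match: F0=1 F1=1; commitIndex=1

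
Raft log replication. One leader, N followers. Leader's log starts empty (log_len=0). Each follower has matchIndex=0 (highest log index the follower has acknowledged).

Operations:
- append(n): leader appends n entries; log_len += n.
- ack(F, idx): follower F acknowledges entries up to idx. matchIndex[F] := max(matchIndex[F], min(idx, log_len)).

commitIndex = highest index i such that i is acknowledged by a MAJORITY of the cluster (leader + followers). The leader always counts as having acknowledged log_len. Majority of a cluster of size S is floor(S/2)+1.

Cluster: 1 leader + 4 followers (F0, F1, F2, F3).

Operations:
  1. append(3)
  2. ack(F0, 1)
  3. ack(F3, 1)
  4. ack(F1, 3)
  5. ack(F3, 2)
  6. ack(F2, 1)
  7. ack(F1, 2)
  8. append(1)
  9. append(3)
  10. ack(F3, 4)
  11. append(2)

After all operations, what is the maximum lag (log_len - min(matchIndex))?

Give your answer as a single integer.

Answer: 8

Derivation:
Op 1: append 3 -> log_len=3
Op 2: F0 acks idx 1 -> match: F0=1 F1=0 F2=0 F3=0; commitIndex=0
Op 3: F3 acks idx 1 -> match: F0=1 F1=0 F2=0 F3=1; commitIndex=1
Op 4: F1 acks idx 3 -> match: F0=1 F1=3 F2=0 F3=1; commitIndex=1
Op 5: F3 acks idx 2 -> match: F0=1 F1=3 F2=0 F3=2; commitIndex=2
Op 6: F2 acks idx 1 -> match: F0=1 F1=3 F2=1 F3=2; commitIndex=2
Op 7: F1 acks idx 2 -> match: F0=1 F1=3 F2=1 F3=2; commitIndex=2
Op 8: append 1 -> log_len=4
Op 9: append 3 -> log_len=7
Op 10: F3 acks idx 4 -> match: F0=1 F1=3 F2=1 F3=4; commitIndex=3
Op 11: append 2 -> log_len=9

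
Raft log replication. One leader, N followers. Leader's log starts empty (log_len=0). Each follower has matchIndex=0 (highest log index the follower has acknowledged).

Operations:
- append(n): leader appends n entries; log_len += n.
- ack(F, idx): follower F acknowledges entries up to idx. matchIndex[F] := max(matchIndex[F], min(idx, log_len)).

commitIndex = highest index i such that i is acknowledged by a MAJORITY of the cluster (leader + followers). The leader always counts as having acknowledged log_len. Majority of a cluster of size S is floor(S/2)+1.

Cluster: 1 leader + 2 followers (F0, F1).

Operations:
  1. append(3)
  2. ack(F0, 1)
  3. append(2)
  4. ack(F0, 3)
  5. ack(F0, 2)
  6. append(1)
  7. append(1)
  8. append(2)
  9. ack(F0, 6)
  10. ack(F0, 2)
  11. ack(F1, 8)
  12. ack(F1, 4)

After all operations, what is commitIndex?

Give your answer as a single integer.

Op 1: append 3 -> log_len=3
Op 2: F0 acks idx 1 -> match: F0=1 F1=0; commitIndex=1
Op 3: append 2 -> log_len=5
Op 4: F0 acks idx 3 -> match: F0=3 F1=0; commitIndex=3
Op 5: F0 acks idx 2 -> match: F0=3 F1=0; commitIndex=3
Op 6: append 1 -> log_len=6
Op 7: append 1 -> log_len=7
Op 8: append 2 -> log_len=9
Op 9: F0 acks idx 6 -> match: F0=6 F1=0; commitIndex=6
Op 10: F0 acks idx 2 -> match: F0=6 F1=0; commitIndex=6
Op 11: F1 acks idx 8 -> match: F0=6 F1=8; commitIndex=8
Op 12: F1 acks idx 4 -> match: F0=6 F1=8; commitIndex=8

Answer: 8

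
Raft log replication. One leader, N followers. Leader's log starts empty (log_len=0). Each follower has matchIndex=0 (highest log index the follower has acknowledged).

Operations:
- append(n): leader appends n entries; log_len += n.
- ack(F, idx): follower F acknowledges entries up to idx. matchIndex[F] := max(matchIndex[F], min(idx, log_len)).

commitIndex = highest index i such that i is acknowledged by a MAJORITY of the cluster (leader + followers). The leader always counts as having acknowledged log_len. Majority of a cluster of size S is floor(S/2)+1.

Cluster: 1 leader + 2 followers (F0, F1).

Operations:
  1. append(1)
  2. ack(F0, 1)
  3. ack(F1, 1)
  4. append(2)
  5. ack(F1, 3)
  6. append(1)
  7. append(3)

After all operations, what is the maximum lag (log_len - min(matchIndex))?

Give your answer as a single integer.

Op 1: append 1 -> log_len=1
Op 2: F0 acks idx 1 -> match: F0=1 F1=0; commitIndex=1
Op 3: F1 acks idx 1 -> match: F0=1 F1=1; commitIndex=1
Op 4: append 2 -> log_len=3
Op 5: F1 acks idx 3 -> match: F0=1 F1=3; commitIndex=3
Op 6: append 1 -> log_len=4
Op 7: append 3 -> log_len=7

Answer: 6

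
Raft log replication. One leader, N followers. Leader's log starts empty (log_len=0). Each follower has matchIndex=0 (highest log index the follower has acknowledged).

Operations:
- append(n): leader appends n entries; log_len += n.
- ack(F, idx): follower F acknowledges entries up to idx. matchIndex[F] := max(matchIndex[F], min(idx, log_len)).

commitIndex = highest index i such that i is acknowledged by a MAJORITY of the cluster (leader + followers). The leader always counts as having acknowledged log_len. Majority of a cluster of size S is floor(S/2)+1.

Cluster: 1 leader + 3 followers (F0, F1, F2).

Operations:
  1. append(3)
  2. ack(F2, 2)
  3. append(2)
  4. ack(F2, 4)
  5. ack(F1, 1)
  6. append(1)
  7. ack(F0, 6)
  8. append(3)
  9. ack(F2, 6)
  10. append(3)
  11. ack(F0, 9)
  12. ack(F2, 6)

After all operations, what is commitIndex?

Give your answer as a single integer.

Answer: 6

Derivation:
Op 1: append 3 -> log_len=3
Op 2: F2 acks idx 2 -> match: F0=0 F1=0 F2=2; commitIndex=0
Op 3: append 2 -> log_len=5
Op 4: F2 acks idx 4 -> match: F0=0 F1=0 F2=4; commitIndex=0
Op 5: F1 acks idx 1 -> match: F0=0 F1=1 F2=4; commitIndex=1
Op 6: append 1 -> log_len=6
Op 7: F0 acks idx 6 -> match: F0=6 F1=1 F2=4; commitIndex=4
Op 8: append 3 -> log_len=9
Op 9: F2 acks idx 6 -> match: F0=6 F1=1 F2=6; commitIndex=6
Op 10: append 3 -> log_len=12
Op 11: F0 acks idx 9 -> match: F0=9 F1=1 F2=6; commitIndex=6
Op 12: F2 acks idx 6 -> match: F0=9 F1=1 F2=6; commitIndex=6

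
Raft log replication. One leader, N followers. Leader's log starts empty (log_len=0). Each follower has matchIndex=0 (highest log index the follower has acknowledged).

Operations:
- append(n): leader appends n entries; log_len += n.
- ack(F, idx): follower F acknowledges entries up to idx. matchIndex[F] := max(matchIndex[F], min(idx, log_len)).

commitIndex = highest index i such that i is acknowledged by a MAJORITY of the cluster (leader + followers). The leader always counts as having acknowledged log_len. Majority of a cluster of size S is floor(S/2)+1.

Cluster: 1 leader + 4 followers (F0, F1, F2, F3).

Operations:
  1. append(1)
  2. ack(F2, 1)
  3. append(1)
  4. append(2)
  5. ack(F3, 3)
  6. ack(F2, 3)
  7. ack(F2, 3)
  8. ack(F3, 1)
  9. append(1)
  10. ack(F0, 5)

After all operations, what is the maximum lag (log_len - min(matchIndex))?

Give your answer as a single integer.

Op 1: append 1 -> log_len=1
Op 2: F2 acks idx 1 -> match: F0=0 F1=0 F2=1 F3=0; commitIndex=0
Op 3: append 1 -> log_len=2
Op 4: append 2 -> log_len=4
Op 5: F3 acks idx 3 -> match: F0=0 F1=0 F2=1 F3=3; commitIndex=1
Op 6: F2 acks idx 3 -> match: F0=0 F1=0 F2=3 F3=3; commitIndex=3
Op 7: F2 acks idx 3 -> match: F0=0 F1=0 F2=3 F3=3; commitIndex=3
Op 8: F3 acks idx 1 -> match: F0=0 F1=0 F2=3 F3=3; commitIndex=3
Op 9: append 1 -> log_len=5
Op 10: F0 acks idx 5 -> match: F0=5 F1=0 F2=3 F3=3; commitIndex=3

Answer: 5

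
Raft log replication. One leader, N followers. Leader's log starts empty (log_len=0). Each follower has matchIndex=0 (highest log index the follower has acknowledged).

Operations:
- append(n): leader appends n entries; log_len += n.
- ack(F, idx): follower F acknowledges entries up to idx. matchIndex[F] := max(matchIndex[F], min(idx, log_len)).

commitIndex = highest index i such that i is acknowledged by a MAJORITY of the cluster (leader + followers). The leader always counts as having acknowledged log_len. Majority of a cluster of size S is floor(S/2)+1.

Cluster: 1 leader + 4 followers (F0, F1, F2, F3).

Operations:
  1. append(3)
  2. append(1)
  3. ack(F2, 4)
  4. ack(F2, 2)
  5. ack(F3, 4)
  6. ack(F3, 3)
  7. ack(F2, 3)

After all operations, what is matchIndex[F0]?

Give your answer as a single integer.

Op 1: append 3 -> log_len=3
Op 2: append 1 -> log_len=4
Op 3: F2 acks idx 4 -> match: F0=0 F1=0 F2=4 F3=0; commitIndex=0
Op 4: F2 acks idx 2 -> match: F0=0 F1=0 F2=4 F3=0; commitIndex=0
Op 5: F3 acks idx 4 -> match: F0=0 F1=0 F2=4 F3=4; commitIndex=4
Op 6: F3 acks idx 3 -> match: F0=0 F1=0 F2=4 F3=4; commitIndex=4
Op 7: F2 acks idx 3 -> match: F0=0 F1=0 F2=4 F3=4; commitIndex=4

Answer: 0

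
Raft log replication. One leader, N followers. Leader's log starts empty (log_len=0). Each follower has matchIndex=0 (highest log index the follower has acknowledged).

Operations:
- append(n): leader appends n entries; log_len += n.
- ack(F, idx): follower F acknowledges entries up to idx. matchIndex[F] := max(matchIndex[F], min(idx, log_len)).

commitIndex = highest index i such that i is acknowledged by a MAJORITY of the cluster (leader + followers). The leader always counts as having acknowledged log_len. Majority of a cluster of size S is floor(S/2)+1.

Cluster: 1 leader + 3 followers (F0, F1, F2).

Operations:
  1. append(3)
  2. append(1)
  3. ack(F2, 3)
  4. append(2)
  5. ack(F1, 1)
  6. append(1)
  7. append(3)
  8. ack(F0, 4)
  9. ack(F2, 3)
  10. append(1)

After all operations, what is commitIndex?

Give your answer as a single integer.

Answer: 3

Derivation:
Op 1: append 3 -> log_len=3
Op 2: append 1 -> log_len=4
Op 3: F2 acks idx 3 -> match: F0=0 F1=0 F2=3; commitIndex=0
Op 4: append 2 -> log_len=6
Op 5: F1 acks idx 1 -> match: F0=0 F1=1 F2=3; commitIndex=1
Op 6: append 1 -> log_len=7
Op 7: append 3 -> log_len=10
Op 8: F0 acks idx 4 -> match: F0=4 F1=1 F2=3; commitIndex=3
Op 9: F2 acks idx 3 -> match: F0=4 F1=1 F2=3; commitIndex=3
Op 10: append 1 -> log_len=11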